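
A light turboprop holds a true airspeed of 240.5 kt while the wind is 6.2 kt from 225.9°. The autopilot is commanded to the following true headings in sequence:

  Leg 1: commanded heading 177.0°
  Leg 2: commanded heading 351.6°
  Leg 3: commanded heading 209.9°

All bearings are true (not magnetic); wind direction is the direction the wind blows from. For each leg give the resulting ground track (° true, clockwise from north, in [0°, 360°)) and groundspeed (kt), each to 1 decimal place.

Leg 1: heading 177.0°; drift -1.1° → track 175.9°, groundspeed 236.5 kt
Leg 2: heading 351.6°; drift +1.2° → track 352.8°, groundspeed 244.2 kt
Leg 3: heading 209.9°; drift -0.4° → track 209.5°, groundspeed 234.5 kt

Leg 1: track=175.9°, groundspeed=236.5 kt
Leg 2: track=352.8°, groundspeed=244.2 kt
Leg 3: track=209.5°, groundspeed=234.5 kt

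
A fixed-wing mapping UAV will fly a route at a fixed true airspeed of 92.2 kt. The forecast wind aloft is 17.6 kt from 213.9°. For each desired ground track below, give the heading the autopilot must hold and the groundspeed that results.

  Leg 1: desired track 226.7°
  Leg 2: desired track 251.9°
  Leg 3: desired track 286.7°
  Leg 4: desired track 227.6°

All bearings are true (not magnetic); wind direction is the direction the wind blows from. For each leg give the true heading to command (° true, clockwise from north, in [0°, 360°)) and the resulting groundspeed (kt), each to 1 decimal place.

Leg 1: heading=224.3°, groundspeed=75.0 kt
Leg 2: heading=245.2°, groundspeed=77.7 kt
Leg 3: heading=276.2°, groundspeed=85.4 kt
Leg 4: heading=225.0°, groundspeed=75.0 kt

Leg 1: desired track 226.7°; wind correction -2.4° → command heading 224.3°, groundspeed 75.0 kt
Leg 2: desired track 251.9°; wind correction -6.7° → command heading 245.2°, groundspeed 77.7 kt
Leg 3: desired track 286.7°; wind correction -10.5° → command heading 276.2°, groundspeed 85.4 kt
Leg 4: desired track 227.6°; wind correction -2.6° → command heading 225.0°, groundspeed 75.0 kt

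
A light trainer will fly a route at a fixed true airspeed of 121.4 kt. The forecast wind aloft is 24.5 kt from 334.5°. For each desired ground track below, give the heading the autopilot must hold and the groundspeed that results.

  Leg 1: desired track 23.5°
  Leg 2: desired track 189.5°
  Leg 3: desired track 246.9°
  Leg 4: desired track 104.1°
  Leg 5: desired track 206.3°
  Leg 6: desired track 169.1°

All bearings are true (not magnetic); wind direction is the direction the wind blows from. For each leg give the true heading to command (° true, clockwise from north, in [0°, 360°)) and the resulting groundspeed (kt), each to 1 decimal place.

Leg 1: desired track 23.5°; wind correction -8.8° → command heading 14.7°, groundspeed 103.9 kt
Leg 2: desired track 189.5°; wind correction +6.6° → command heading 196.1°, groundspeed 140.7 kt
Leg 3: desired track 246.9°; wind correction +11.6° → command heading 258.5°, groundspeed 117.9 kt
Leg 4: desired track 104.1°; wind correction -8.9° → command heading 95.2°, groundspeed 135.5 kt
Leg 5: desired track 206.3°; wind correction +9.1° → command heading 215.4°, groundspeed 135.0 kt
Leg 6: desired track 169.1°; wind correction +2.9° → command heading 172.0°, groundspeed 145.0 kt

Leg 1: heading=14.7°, groundspeed=103.9 kt
Leg 2: heading=196.1°, groundspeed=140.7 kt
Leg 3: heading=258.5°, groundspeed=117.9 kt
Leg 4: heading=95.2°, groundspeed=135.5 kt
Leg 5: heading=215.4°, groundspeed=135.0 kt
Leg 6: heading=172.0°, groundspeed=145.0 kt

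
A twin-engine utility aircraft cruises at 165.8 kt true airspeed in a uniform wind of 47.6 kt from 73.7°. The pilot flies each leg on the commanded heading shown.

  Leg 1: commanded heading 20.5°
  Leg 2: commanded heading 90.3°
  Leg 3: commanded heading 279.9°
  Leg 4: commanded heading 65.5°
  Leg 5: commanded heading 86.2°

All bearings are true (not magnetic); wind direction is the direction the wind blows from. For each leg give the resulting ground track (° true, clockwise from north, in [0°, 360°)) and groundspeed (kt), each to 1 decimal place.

Leg 1: track=5.0°, groundspeed=142.5 kt
Leg 2: track=96.8°, groundspeed=121.0 kt
Leg 3: track=274.1°, groundspeed=209.6 kt
Leg 4: track=62.2°, groundspeed=118.9 kt
Leg 5: track=91.1°, groundspeed=119.8 kt

Leg 1: heading 20.5°; drift -15.5° → track 5.0°, groundspeed 142.5 kt
Leg 2: heading 90.3°; drift +6.5° → track 96.8°, groundspeed 121.0 kt
Leg 3: heading 279.9°; drift -5.8° → track 274.1°, groundspeed 209.6 kt
Leg 4: heading 65.5°; drift -3.3° → track 62.2°, groundspeed 118.9 kt
Leg 5: heading 86.2°; drift +4.9° → track 91.1°, groundspeed 119.8 kt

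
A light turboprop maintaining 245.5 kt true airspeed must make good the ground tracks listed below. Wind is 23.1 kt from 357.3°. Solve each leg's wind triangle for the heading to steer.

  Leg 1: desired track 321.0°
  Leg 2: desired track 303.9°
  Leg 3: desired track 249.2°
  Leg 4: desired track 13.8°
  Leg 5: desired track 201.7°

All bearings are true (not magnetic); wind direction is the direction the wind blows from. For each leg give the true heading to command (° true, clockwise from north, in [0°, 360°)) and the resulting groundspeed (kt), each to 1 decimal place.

Leg 1: desired track 321.0°; wind correction +3.2° → command heading 324.2°, groundspeed 226.5 kt
Leg 2: desired track 303.9°; wind correction +4.3° → command heading 308.2°, groundspeed 231.0 kt
Leg 3: desired track 249.2°; wind correction +5.1° → command heading 254.3°, groundspeed 251.7 kt
Leg 4: desired track 13.8°; wind correction -1.5° → command heading 12.3°, groundspeed 223.3 kt
Leg 5: desired track 201.7°; wind correction +2.2° → command heading 203.9°, groundspeed 266.4 kt

Leg 1: heading=324.2°, groundspeed=226.5 kt
Leg 2: heading=308.2°, groundspeed=231.0 kt
Leg 3: heading=254.3°, groundspeed=251.7 kt
Leg 4: heading=12.3°, groundspeed=223.3 kt
Leg 5: heading=203.9°, groundspeed=266.4 kt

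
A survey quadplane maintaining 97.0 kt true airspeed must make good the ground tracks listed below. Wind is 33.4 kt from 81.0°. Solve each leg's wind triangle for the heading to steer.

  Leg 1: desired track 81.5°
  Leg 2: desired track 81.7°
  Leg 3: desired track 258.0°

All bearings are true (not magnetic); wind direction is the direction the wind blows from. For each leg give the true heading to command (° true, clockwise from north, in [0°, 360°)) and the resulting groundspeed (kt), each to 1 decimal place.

Leg 1: heading=81.3°, groundspeed=63.6 kt
Leg 2: heading=81.5°, groundspeed=63.6 kt
Leg 3: heading=257.0°, groundspeed=130.3 kt

Leg 1: desired track 81.5°; wind correction -0.2° → command heading 81.3°, groundspeed 63.6 kt
Leg 2: desired track 81.7°; wind correction -0.2° → command heading 81.5°, groundspeed 63.6 kt
Leg 3: desired track 258.0°; wind correction -1.0° → command heading 257.0°, groundspeed 130.3 kt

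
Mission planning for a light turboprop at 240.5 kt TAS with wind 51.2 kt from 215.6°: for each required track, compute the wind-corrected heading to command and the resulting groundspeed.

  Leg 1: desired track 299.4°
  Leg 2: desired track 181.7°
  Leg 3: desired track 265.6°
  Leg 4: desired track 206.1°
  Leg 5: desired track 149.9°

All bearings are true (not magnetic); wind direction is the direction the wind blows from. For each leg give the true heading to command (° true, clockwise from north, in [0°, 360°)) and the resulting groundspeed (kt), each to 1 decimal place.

Leg 1: desired track 299.4°; wind correction -12.2° → command heading 287.2°, groundspeed 229.5 kt
Leg 2: desired track 181.7°; wind correction +6.8° → command heading 188.5°, groundspeed 196.3 kt
Leg 3: desired track 265.6°; wind correction -9.4° → command heading 256.2°, groundspeed 204.4 kt
Leg 4: desired track 206.1°; wind correction +2.0° → command heading 208.1°, groundspeed 189.9 kt
Leg 5: desired track 149.9°; wind correction +11.2° → command heading 161.1°, groundspeed 214.9 kt

Leg 1: heading=287.2°, groundspeed=229.5 kt
Leg 2: heading=188.5°, groundspeed=196.3 kt
Leg 3: heading=256.2°, groundspeed=204.4 kt
Leg 4: heading=208.1°, groundspeed=189.9 kt
Leg 5: heading=161.1°, groundspeed=214.9 kt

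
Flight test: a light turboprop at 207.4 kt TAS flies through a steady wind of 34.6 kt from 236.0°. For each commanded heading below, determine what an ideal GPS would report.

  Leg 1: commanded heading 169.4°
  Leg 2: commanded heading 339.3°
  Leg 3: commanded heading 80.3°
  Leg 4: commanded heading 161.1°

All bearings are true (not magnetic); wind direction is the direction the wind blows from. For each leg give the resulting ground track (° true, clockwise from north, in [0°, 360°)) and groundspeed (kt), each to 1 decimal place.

Leg 1: track=160.1°, groundspeed=196.2 kt
Leg 2: track=348.2°, groundspeed=218.0 kt
Leg 3: track=76.9°, groundspeed=239.4 kt
Leg 4: track=151.5°, groundspeed=201.2 kt

Leg 1: heading 169.4°; drift -9.3° → track 160.1°, groundspeed 196.2 kt
Leg 2: heading 339.3°; drift +8.9° → track 348.2°, groundspeed 218.0 kt
Leg 3: heading 80.3°; drift -3.4° → track 76.9°, groundspeed 239.4 kt
Leg 4: heading 161.1°; drift -9.6° → track 151.5°, groundspeed 201.2 kt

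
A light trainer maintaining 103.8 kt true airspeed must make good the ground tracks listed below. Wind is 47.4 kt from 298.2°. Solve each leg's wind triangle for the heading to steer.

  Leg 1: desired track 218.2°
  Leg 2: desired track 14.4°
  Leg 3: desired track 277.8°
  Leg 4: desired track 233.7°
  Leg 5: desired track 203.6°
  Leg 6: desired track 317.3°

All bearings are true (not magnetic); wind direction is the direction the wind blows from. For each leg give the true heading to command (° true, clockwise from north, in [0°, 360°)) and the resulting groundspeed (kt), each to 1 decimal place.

Leg 1: heading=244.9°, groundspeed=84.5 kt
Leg 2: heading=348.1°, groundspeed=81.7 kt
Leg 3: heading=287.0°, groundspeed=58.0 kt
Leg 4: heading=258.0°, groundspeed=74.2 kt
Leg 5: heading=230.7°, groundspeed=96.2 kt
Leg 6: heading=308.7°, groundspeed=57.8 kt

Leg 1: desired track 218.2°; wind correction +26.7° → command heading 244.9°, groundspeed 84.5 kt
Leg 2: desired track 14.4°; wind correction -26.3° → command heading 348.1°, groundspeed 81.7 kt
Leg 3: desired track 277.8°; wind correction +9.2° → command heading 287.0°, groundspeed 58.0 kt
Leg 4: desired track 233.7°; wind correction +24.3° → command heading 258.0°, groundspeed 74.2 kt
Leg 5: desired track 203.6°; wind correction +27.1° → command heading 230.7°, groundspeed 96.2 kt
Leg 6: desired track 317.3°; wind correction -8.6° → command heading 308.7°, groundspeed 57.8 kt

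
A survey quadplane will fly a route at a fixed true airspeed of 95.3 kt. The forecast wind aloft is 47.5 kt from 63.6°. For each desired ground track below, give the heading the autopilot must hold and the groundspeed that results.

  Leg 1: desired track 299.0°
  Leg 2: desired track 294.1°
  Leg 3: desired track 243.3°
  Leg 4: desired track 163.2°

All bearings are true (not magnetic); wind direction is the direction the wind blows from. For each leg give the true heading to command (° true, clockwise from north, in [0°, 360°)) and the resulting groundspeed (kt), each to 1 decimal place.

Leg 1: desired track 299.0°; wind correction +24.2° → command heading 323.2°, groundspeed 113.9 kt
Leg 2: desired track 294.1°; wind correction +22.6° → command heading 316.7°, groundspeed 118.2 kt
Leg 3: desired track 243.3°; wind correction -0.1° → command heading 243.2°, groundspeed 142.8 kt
Leg 4: desired track 163.2°; wind correction -29.4° → command heading 133.8°, groundspeed 90.9 kt

Leg 1: heading=323.2°, groundspeed=113.9 kt
Leg 2: heading=316.7°, groundspeed=118.2 kt
Leg 3: heading=243.2°, groundspeed=142.8 kt
Leg 4: heading=133.8°, groundspeed=90.9 kt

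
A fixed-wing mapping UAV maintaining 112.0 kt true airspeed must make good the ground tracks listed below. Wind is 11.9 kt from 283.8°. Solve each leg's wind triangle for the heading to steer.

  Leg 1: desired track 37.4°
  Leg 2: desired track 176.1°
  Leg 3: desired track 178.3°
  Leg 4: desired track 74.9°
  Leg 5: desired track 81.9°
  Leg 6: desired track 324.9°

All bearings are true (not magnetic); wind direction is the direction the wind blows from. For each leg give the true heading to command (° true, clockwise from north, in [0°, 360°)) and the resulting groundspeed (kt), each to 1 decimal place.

Leg 1: heading=31.8°, groundspeed=116.2 kt
Leg 2: heading=181.9°, groundspeed=115.0 kt
Leg 3: heading=184.2°, groundspeed=114.6 kt
Leg 4: heading=72.0°, groundspeed=122.3 kt
Leg 5: heading=79.6°, groundspeed=123.0 kt
Leg 6: heading=320.9°, groundspeed=102.8 kt

Leg 1: desired track 37.4°; wind correction -5.6° → command heading 31.8°, groundspeed 116.2 kt
Leg 2: desired track 176.1°; wind correction +5.8° → command heading 181.9°, groundspeed 115.0 kt
Leg 3: desired track 178.3°; wind correction +5.9° → command heading 184.2°, groundspeed 114.6 kt
Leg 4: desired track 74.9°; wind correction -2.9° → command heading 72.0°, groundspeed 122.3 kt
Leg 5: desired track 81.9°; wind correction -2.3° → command heading 79.6°, groundspeed 123.0 kt
Leg 6: desired track 324.9°; wind correction -4.0° → command heading 320.9°, groundspeed 102.8 kt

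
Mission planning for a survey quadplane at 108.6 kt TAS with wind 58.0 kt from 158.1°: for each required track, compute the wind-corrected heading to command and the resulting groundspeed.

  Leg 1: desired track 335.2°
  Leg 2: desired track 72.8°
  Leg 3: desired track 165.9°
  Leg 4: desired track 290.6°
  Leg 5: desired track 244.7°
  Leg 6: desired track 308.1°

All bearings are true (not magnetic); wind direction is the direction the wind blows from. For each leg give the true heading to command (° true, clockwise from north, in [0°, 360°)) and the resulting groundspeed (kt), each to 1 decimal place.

Leg 1: heading=333.7°, groundspeed=166.5 kt
Leg 2: heading=105.0°, groundspeed=87.2 kt
Leg 3: heading=161.7°, groundspeed=50.9 kt
Leg 4: heading=267.4°, groundspeed=139.0 kt
Leg 5: heading=212.5°, groundspeed=88.4 kt
Leg 6: heading=292.6°, groundspeed=154.9 kt

Leg 1: desired track 335.2°; wind correction -1.5° → command heading 333.7°, groundspeed 166.5 kt
Leg 2: desired track 72.8°; wind correction +32.2° → command heading 105.0°, groundspeed 87.2 kt
Leg 3: desired track 165.9°; wind correction -4.2° → command heading 161.7°, groundspeed 50.9 kt
Leg 4: desired track 290.6°; wind correction -23.2° → command heading 267.4°, groundspeed 139.0 kt
Leg 5: desired track 244.7°; wind correction -32.2° → command heading 212.5°, groundspeed 88.4 kt
Leg 6: desired track 308.1°; wind correction -15.5° → command heading 292.6°, groundspeed 154.9 kt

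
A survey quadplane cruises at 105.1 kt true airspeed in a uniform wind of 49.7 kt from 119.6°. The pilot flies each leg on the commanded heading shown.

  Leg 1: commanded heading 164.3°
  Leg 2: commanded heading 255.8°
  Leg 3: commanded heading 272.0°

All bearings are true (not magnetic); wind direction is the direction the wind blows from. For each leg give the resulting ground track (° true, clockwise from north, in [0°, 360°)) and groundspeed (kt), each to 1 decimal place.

Leg 1: heading 164.3°; drift +26.6° → track 190.9°, groundspeed 78.0 kt
Leg 2: heading 255.8°; drift +13.7° → track 269.5°, groundspeed 145.1 kt
Leg 3: heading 272.0°; drift +8.8° → track 280.8°, groundspeed 150.9 kt

Leg 1: track=190.9°, groundspeed=78.0 kt
Leg 2: track=269.5°, groundspeed=145.1 kt
Leg 3: track=280.8°, groundspeed=150.9 kt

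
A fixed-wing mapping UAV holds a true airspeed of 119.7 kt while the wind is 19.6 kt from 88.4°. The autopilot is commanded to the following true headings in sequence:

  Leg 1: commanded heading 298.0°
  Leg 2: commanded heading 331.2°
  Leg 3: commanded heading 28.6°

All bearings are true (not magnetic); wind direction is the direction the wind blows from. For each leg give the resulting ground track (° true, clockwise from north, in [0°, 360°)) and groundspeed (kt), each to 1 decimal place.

Leg 1: heading 298.0°; drift -4.0° → track 294.0°, groundspeed 137.1 kt
Leg 2: heading 331.2°; drift -7.7° → track 323.5°, groundspeed 129.8 kt
Leg 3: heading 28.6°; drift -8.8° → track 19.8°, groundspeed 111.1 kt

Leg 1: track=294.0°, groundspeed=137.1 kt
Leg 2: track=323.5°, groundspeed=129.8 kt
Leg 3: track=19.8°, groundspeed=111.1 kt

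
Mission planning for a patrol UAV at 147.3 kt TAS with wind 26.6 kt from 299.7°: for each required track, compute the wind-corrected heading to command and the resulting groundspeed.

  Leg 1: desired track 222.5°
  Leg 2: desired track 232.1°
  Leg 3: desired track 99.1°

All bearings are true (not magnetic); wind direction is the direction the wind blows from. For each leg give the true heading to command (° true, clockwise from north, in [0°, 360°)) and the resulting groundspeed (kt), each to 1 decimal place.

Leg 1: heading=232.6°, groundspeed=139.1 kt
Leg 2: heading=241.7°, groundspeed=135.1 kt
Leg 3: heading=95.5°, groundspeed=171.9 kt

Leg 1: desired track 222.5°; wind correction +10.1° → command heading 232.6°, groundspeed 139.1 kt
Leg 2: desired track 232.1°; wind correction +9.6° → command heading 241.7°, groundspeed 135.1 kt
Leg 3: desired track 99.1°; wind correction -3.6° → command heading 95.5°, groundspeed 171.9 kt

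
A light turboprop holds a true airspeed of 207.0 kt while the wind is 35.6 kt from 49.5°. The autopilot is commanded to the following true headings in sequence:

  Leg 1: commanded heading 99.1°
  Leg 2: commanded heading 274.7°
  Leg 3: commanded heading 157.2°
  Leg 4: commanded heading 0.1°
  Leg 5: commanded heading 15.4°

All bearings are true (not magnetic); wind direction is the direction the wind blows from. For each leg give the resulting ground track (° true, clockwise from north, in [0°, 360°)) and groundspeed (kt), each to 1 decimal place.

Leg 1: heading 99.1°; drift +8.4° → track 107.5°, groundspeed 185.9 kt
Leg 2: heading 274.7°; drift -6.2° → track 268.5°, groundspeed 233.5 kt
Leg 3: heading 157.2°; drift +8.8° → track 166.0°, groundspeed 220.4 kt
Leg 4: heading 0.1°; drift -8.4° → track 351.7°, groundspeed 185.8 kt
Leg 5: heading 15.4°; drift -6.4° → track 9.0°, groundspeed 178.6 kt

Leg 1: track=107.5°, groundspeed=185.9 kt
Leg 2: track=268.5°, groundspeed=233.5 kt
Leg 3: track=166.0°, groundspeed=220.4 kt
Leg 4: track=351.7°, groundspeed=185.8 kt
Leg 5: track=9.0°, groundspeed=178.6 kt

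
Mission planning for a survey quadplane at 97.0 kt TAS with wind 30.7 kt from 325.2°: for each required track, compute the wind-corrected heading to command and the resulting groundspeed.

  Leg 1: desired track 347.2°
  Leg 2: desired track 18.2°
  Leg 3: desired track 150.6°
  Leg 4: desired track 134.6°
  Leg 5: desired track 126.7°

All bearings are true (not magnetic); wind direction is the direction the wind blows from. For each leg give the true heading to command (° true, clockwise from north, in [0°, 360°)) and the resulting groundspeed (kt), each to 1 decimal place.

Leg 1: desired track 347.2°; wind correction -6.8° → command heading 340.4°, groundspeed 67.9 kt
Leg 2: desired track 18.2°; wind correction -14.6° → command heading 3.6°, groundspeed 75.4 kt
Leg 3: desired track 150.6°; wind correction +1.7° → command heading 152.3°, groundspeed 127.5 kt
Leg 4: desired track 134.6°; wind correction -3.3° → command heading 131.3°, groundspeed 127.0 kt
Leg 5: desired track 126.7°; wind correction -5.8° → command heading 120.9°, groundspeed 125.6 kt

Leg 1: heading=340.4°, groundspeed=67.9 kt
Leg 2: heading=3.6°, groundspeed=75.4 kt
Leg 3: heading=152.3°, groundspeed=127.5 kt
Leg 4: heading=131.3°, groundspeed=127.0 kt
Leg 5: heading=120.9°, groundspeed=125.6 kt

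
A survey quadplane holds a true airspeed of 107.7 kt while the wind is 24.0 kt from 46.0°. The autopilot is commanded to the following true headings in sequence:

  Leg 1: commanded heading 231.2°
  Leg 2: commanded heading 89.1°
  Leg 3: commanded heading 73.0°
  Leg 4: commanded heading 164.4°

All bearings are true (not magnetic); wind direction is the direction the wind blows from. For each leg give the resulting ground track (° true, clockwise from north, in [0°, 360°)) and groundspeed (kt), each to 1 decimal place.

Leg 1: track=230.3°, groundspeed=131.6 kt
Leg 2: track=99.4°, groundspeed=91.7 kt
Leg 3: track=80.2°, groundspeed=87.0 kt
Leg 4: track=174.5°, groundspeed=121.0 kt

Leg 1: heading 231.2°; drift -0.9° → track 230.3°, groundspeed 131.6 kt
Leg 2: heading 89.1°; drift +10.3° → track 99.4°, groundspeed 91.7 kt
Leg 3: heading 73.0°; drift +7.2° → track 80.2°, groundspeed 87.0 kt
Leg 4: heading 164.4°; drift +10.1° → track 174.5°, groundspeed 121.0 kt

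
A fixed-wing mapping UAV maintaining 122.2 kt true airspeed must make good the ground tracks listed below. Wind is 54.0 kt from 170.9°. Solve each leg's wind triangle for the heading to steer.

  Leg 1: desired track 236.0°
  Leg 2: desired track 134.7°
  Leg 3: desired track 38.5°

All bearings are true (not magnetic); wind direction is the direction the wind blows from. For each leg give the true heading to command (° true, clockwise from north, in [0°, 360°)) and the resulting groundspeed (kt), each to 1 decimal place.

Leg 1: heading=212.4°, groundspeed=89.2 kt
Leg 2: heading=149.8°, groundspeed=74.4 kt
Leg 3: heading=57.5°, groundspeed=151.9 kt

Leg 1: desired track 236.0°; wind correction -23.6° → command heading 212.4°, groundspeed 89.2 kt
Leg 2: desired track 134.7°; wind correction +15.1° → command heading 149.8°, groundspeed 74.4 kt
Leg 3: desired track 38.5°; wind correction +19.0° → command heading 57.5°, groundspeed 151.9 kt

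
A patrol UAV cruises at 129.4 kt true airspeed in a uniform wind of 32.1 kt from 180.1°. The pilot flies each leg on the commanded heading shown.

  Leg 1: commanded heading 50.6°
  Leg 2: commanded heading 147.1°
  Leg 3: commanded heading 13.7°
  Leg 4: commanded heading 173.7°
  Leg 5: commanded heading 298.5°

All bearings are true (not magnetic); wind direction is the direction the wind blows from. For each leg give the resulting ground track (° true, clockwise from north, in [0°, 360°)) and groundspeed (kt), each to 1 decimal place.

Leg 1: track=41.2°, groundspeed=151.9 kt
Leg 2: track=137.4°, groundspeed=104.0 kt
Leg 3: track=11.0°, groundspeed=160.8 kt
Leg 4: track=171.6°, groundspeed=97.6 kt
Leg 5: track=309.5°, groundspeed=147.4 kt

Leg 1: heading 50.6°; drift -9.4° → track 41.2°, groundspeed 151.9 kt
Leg 2: heading 147.1°; drift -9.7° → track 137.4°, groundspeed 104.0 kt
Leg 3: heading 13.7°; drift -2.7° → track 11.0°, groundspeed 160.8 kt
Leg 4: heading 173.7°; drift -2.1° → track 171.6°, groundspeed 97.6 kt
Leg 5: heading 298.5°; drift +11.0° → track 309.5°, groundspeed 147.4 kt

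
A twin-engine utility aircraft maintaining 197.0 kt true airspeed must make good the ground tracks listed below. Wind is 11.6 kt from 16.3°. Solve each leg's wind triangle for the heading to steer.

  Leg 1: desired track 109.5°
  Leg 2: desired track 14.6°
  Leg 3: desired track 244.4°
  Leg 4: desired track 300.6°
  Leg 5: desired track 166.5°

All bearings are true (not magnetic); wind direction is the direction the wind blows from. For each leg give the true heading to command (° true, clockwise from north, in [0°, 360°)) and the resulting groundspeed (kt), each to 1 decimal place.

Leg 1: desired track 109.5°; wind correction -3.4° → command heading 106.1°, groundspeed 197.3 kt
Leg 2: desired track 14.6°; wind correction +0.1° → command heading 14.7°, groundspeed 185.4 kt
Leg 3: desired track 244.4°; wind correction +2.5° → command heading 246.9°, groundspeed 204.6 kt
Leg 4: desired track 300.6°; wind correction +3.3° → command heading 303.9°, groundspeed 193.8 kt
Leg 5: desired track 166.5°; wind correction -1.7° → command heading 164.8°, groundspeed 207.0 kt

Leg 1: heading=106.1°, groundspeed=197.3 kt
Leg 2: heading=14.7°, groundspeed=185.4 kt
Leg 3: heading=246.9°, groundspeed=204.6 kt
Leg 4: heading=303.9°, groundspeed=193.8 kt
Leg 5: heading=164.8°, groundspeed=207.0 kt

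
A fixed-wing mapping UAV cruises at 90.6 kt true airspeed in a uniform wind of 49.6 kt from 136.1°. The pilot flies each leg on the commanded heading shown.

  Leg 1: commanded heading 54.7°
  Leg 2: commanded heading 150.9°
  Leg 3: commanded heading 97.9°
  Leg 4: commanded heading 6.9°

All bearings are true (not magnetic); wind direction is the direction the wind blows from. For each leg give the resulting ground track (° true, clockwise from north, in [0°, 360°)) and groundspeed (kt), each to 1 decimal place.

Leg 1: heading 54.7°; drift -30.5° → track 24.2°, groundspeed 96.6 kt
Leg 2: heading 150.9°; drift +16.5° → track 167.4°, groundspeed 44.5 kt
Leg 3: heading 97.9°; drift -30.7° → track 67.2°, groundspeed 60.0 kt
Leg 4: heading 6.9°; drift -17.5° → track 349.4°, groundspeed 127.9 kt

Leg 1: track=24.2°, groundspeed=96.6 kt
Leg 2: track=167.4°, groundspeed=44.5 kt
Leg 3: track=67.2°, groundspeed=60.0 kt
Leg 4: track=349.4°, groundspeed=127.9 kt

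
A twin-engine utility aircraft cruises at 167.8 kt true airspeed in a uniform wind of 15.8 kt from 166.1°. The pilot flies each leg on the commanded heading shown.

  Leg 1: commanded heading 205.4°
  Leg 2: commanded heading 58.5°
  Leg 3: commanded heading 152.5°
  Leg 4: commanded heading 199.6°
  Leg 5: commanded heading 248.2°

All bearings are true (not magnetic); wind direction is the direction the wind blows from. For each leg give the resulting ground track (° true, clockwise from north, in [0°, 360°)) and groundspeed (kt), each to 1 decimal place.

Leg 1: heading 205.4°; drift +3.7° → track 209.1°, groundspeed 155.9 kt
Leg 2: heading 58.5°; drift -5.0° → track 53.5°, groundspeed 173.2 kt
Leg 3: heading 152.5°; drift -1.4° → track 151.1°, groundspeed 152.5 kt
Leg 4: heading 199.6°; drift +3.2° → track 202.8°, groundspeed 154.9 kt
Leg 5: heading 248.2°; drift +5.4° → track 253.6°, groundspeed 166.4 kt

Leg 1: track=209.1°, groundspeed=155.9 kt
Leg 2: track=53.5°, groundspeed=173.2 kt
Leg 3: track=151.1°, groundspeed=152.5 kt
Leg 4: track=202.8°, groundspeed=154.9 kt
Leg 5: track=253.6°, groundspeed=166.4 kt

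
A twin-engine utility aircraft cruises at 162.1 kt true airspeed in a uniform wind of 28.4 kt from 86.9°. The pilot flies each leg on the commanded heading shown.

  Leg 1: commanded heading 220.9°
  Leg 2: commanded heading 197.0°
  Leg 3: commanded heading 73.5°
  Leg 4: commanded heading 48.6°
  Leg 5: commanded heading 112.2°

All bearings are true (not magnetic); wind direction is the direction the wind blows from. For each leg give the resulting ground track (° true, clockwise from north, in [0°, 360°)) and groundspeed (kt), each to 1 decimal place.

Leg 1: heading 220.9°; drift +6.4° → track 227.3°, groundspeed 183.0 kt
Leg 2: heading 197.0°; drift +8.8° → track 205.8°, groundspeed 173.9 kt
Leg 3: heading 73.5°; drift -2.8° → track 70.7°, groundspeed 134.6 kt
Leg 4: heading 48.6°; drift -7.2° → track 41.4°, groundspeed 140.9 kt
Leg 5: heading 112.2°; drift +5.1° → track 117.3°, groundspeed 137.0 kt

Leg 1: track=227.3°, groundspeed=183.0 kt
Leg 2: track=205.8°, groundspeed=173.9 kt
Leg 3: track=70.7°, groundspeed=134.6 kt
Leg 4: track=41.4°, groundspeed=140.9 kt
Leg 5: track=117.3°, groundspeed=137.0 kt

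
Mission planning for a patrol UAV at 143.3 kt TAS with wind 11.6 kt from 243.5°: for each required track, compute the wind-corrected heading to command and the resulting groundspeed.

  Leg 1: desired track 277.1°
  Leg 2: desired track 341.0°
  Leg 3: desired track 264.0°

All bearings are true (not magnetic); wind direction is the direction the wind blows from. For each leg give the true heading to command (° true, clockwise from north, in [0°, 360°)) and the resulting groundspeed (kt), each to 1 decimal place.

Leg 1: heading=274.5°, groundspeed=133.5 kt
Leg 2: heading=336.4°, groundspeed=144.4 kt
Leg 3: heading=262.4°, groundspeed=132.4 kt

Leg 1: desired track 277.1°; wind correction -2.6° → command heading 274.5°, groundspeed 133.5 kt
Leg 2: desired track 341.0°; wind correction -4.6° → command heading 336.4°, groundspeed 144.4 kt
Leg 3: desired track 264.0°; wind correction -1.6° → command heading 262.4°, groundspeed 132.4 kt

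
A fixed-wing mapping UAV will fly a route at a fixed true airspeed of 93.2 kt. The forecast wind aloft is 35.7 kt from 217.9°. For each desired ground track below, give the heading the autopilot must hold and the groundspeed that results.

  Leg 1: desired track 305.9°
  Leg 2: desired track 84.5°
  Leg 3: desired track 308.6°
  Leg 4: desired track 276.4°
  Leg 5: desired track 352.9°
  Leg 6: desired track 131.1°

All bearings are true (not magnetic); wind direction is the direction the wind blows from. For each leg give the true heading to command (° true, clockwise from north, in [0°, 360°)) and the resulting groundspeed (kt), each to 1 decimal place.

Leg 1: heading=283.4°, groundspeed=84.9 kt
Leg 2: heading=100.7°, groundspeed=114.0 kt
Leg 3: heading=286.1°, groundspeed=86.5 kt
Leg 4: heading=257.3°, groundspeed=69.4 kt
Leg 5: heading=337.2°, groundspeed=115.0 kt
Leg 6: heading=153.6°, groundspeed=84.1 kt

Leg 1: desired track 305.9°; wind correction -22.5° → command heading 283.4°, groundspeed 84.9 kt
Leg 2: desired track 84.5°; wind correction +16.2° → command heading 100.7°, groundspeed 114.0 kt
Leg 3: desired track 308.6°; wind correction -22.5° → command heading 286.1°, groundspeed 86.5 kt
Leg 4: desired track 276.4°; wind correction -19.1° → command heading 257.3°, groundspeed 69.4 kt
Leg 5: desired track 352.9°; wind correction -15.7° → command heading 337.2°, groundspeed 115.0 kt
Leg 6: desired track 131.1°; wind correction +22.5° → command heading 153.6°, groundspeed 84.1 kt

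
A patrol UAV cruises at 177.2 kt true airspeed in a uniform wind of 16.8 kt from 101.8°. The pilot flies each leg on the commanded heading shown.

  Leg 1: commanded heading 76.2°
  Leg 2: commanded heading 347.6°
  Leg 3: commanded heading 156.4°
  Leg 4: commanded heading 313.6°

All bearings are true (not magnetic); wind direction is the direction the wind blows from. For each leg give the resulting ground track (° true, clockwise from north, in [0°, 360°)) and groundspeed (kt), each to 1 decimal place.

Leg 1: track=73.6°, groundspeed=162.2 kt
Leg 2: track=342.8°, groundspeed=184.7 kt
Leg 3: track=161.1°, groundspeed=168.0 kt
Leg 4: track=311.0°, groundspeed=191.7 kt

Leg 1: heading 76.2°; drift -2.6° → track 73.6°, groundspeed 162.2 kt
Leg 2: heading 347.6°; drift -4.8° → track 342.8°, groundspeed 184.7 kt
Leg 3: heading 156.4°; drift +4.7° → track 161.1°, groundspeed 168.0 kt
Leg 4: heading 313.6°; drift -2.6° → track 311.0°, groundspeed 191.7 kt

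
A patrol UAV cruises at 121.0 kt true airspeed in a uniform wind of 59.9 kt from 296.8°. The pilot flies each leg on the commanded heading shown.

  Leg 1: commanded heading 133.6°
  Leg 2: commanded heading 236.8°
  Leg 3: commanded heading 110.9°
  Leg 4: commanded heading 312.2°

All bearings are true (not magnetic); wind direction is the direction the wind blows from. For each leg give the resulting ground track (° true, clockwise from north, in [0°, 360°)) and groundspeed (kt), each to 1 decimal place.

Leg 1: heading 133.6°; drift -5.5° → track 128.1°, groundspeed 179.2 kt
Leg 2: heading 236.8°; drift -29.7° → track 207.1°, groundspeed 104.8 kt
Leg 3: heading 110.9°; drift +2.0° → track 112.9°, groundspeed 180.7 kt
Leg 4: heading 312.2°; drift +14.1° → track 326.3°, groundspeed 65.2 kt

Leg 1: track=128.1°, groundspeed=179.2 kt
Leg 2: track=207.1°, groundspeed=104.8 kt
Leg 3: track=112.9°, groundspeed=180.7 kt
Leg 4: track=326.3°, groundspeed=65.2 kt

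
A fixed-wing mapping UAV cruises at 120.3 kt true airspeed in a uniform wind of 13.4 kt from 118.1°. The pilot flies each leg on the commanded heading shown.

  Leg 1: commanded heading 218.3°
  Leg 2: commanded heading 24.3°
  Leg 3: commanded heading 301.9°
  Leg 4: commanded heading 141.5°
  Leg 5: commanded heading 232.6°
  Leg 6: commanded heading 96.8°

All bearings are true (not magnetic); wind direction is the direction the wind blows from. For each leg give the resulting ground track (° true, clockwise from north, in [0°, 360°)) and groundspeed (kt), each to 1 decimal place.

Leg 1: heading 218.3°; drift +6.1° → track 224.4°, groundspeed 123.4 kt
Leg 2: heading 24.3°; drift -6.3° → track 18.0°, groundspeed 121.9 kt
Leg 3: heading 301.9°; drift -0.4° → track 301.5°, groundspeed 133.7 kt
Leg 4: heading 141.5°; drift +2.8° → track 144.3°, groundspeed 108.1 kt
Leg 5: heading 232.6°; drift +5.5° → track 238.1°, groundspeed 126.4 kt
Leg 6: heading 96.8°; drift -2.6° → track 94.2°, groundspeed 107.9 kt

Leg 1: track=224.4°, groundspeed=123.4 kt
Leg 2: track=18.0°, groundspeed=121.9 kt
Leg 3: track=301.5°, groundspeed=133.7 kt
Leg 4: track=144.3°, groundspeed=108.1 kt
Leg 5: track=238.1°, groundspeed=126.4 kt
Leg 6: track=94.2°, groundspeed=107.9 kt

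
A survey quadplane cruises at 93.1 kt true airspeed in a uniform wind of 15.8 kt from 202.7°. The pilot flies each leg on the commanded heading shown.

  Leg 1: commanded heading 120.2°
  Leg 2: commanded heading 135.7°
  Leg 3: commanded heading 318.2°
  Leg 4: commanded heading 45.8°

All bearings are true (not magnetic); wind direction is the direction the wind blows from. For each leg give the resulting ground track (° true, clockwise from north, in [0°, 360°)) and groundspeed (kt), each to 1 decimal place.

Leg 1: track=110.4°, groundspeed=92.4 kt
Leg 2: track=126.2°, groundspeed=88.1 kt
Leg 3: track=326.3°, groundspeed=100.9 kt
Leg 4: track=42.5°, groundspeed=107.8 kt

Leg 1: heading 120.2°; drift -9.8° → track 110.4°, groundspeed 92.4 kt
Leg 2: heading 135.7°; drift -9.5° → track 126.2°, groundspeed 88.1 kt
Leg 3: heading 318.2°; drift +8.1° → track 326.3°, groundspeed 100.9 kt
Leg 4: heading 45.8°; drift -3.3° → track 42.5°, groundspeed 107.8 kt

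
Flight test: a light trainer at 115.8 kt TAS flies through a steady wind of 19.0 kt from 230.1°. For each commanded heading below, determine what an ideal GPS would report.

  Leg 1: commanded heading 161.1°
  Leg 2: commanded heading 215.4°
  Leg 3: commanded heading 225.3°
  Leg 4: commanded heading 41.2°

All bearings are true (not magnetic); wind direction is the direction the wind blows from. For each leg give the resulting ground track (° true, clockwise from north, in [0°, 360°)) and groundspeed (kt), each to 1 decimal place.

Leg 1: track=151.9°, groundspeed=110.4 kt
Leg 2: track=212.6°, groundspeed=97.5 kt
Leg 3: track=224.4°, groundspeed=96.9 kt
Leg 4: track=42.5°, groundspeed=134.6 kt

Leg 1: heading 161.1°; drift -9.2° → track 151.9°, groundspeed 110.4 kt
Leg 2: heading 215.4°; drift -2.8° → track 212.6°, groundspeed 97.5 kt
Leg 3: heading 225.3°; drift -0.9° → track 224.4°, groundspeed 96.9 kt
Leg 4: heading 41.2°; drift +1.3° → track 42.5°, groundspeed 134.6 kt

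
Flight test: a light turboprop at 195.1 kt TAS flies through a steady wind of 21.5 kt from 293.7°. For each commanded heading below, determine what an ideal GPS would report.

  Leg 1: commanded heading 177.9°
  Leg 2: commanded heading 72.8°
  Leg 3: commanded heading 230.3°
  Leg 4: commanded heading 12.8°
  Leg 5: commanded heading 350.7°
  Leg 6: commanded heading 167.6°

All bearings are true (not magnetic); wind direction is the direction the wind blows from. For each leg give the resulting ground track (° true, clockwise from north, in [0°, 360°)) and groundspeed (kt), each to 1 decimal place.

Leg 1: heading 177.9°; drift -5.4° → track 172.5°, groundspeed 205.4 kt
Leg 2: heading 72.8°; drift +3.8° → track 76.6°, groundspeed 211.8 kt
Leg 3: heading 230.3°; drift -5.9° → track 224.4°, groundspeed 186.5 kt
Leg 4: heading 12.8°; drift +6.3° → track 19.1°, groundspeed 192.2 kt
Leg 5: heading 350.7°; drift +5.6° → track 356.3°, groundspeed 184.3 kt
Leg 6: heading 167.6°; drift -4.8° → track 162.8°, groundspeed 208.5 kt

Leg 1: track=172.5°, groundspeed=205.4 kt
Leg 2: track=76.6°, groundspeed=211.8 kt
Leg 3: track=224.4°, groundspeed=186.5 kt
Leg 4: track=19.1°, groundspeed=192.2 kt
Leg 5: track=356.3°, groundspeed=184.3 kt
Leg 6: track=162.8°, groundspeed=208.5 kt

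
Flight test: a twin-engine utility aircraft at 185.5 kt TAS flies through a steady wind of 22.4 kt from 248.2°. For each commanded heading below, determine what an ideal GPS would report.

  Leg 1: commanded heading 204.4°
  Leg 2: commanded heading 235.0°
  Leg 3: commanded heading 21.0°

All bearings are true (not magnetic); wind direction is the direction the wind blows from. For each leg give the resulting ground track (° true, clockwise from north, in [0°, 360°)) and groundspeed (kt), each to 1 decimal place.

Leg 1: track=199.2°, groundspeed=170.0 kt
Leg 2: track=233.2°, groundspeed=163.8 kt
Leg 3: track=25.7°, groundspeed=201.4 kt

Leg 1: heading 204.4°; drift -5.2° → track 199.2°, groundspeed 170.0 kt
Leg 2: heading 235.0°; drift -1.8° → track 233.2°, groundspeed 163.8 kt
Leg 3: heading 21.0°; drift +4.7° → track 25.7°, groundspeed 201.4 kt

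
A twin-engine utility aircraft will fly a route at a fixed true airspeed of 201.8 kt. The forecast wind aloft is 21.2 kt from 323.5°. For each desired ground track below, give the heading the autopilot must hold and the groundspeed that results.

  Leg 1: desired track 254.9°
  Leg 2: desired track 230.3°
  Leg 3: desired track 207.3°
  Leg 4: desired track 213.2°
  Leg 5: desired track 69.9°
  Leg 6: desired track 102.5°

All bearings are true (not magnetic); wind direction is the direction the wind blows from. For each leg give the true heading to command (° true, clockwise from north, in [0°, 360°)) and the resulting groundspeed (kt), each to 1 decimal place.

Leg 1: desired track 254.9°; wind correction +5.6° → command heading 260.5°, groundspeed 193.1 kt
Leg 2: desired track 230.3°; wind correction +6.0° → command heading 236.3°, groundspeed 201.9 kt
Leg 3: desired track 207.3°; wind correction +5.4° → command heading 212.7°, groundspeed 210.3 kt
Leg 4: desired track 213.2°; wind correction +5.7° → command heading 218.9°, groundspeed 208.2 kt
Leg 5: desired track 69.9°; wind correction -5.8° → command heading 64.1°, groundspeed 206.8 kt
Leg 6: desired track 102.5°; wind correction -4.0° → command heading 98.5°, groundspeed 217.3 kt

Leg 1: heading=260.5°, groundspeed=193.1 kt
Leg 2: heading=236.3°, groundspeed=201.9 kt
Leg 3: heading=212.7°, groundspeed=210.3 kt
Leg 4: heading=218.9°, groundspeed=208.2 kt
Leg 5: heading=64.1°, groundspeed=206.8 kt
Leg 6: heading=98.5°, groundspeed=217.3 kt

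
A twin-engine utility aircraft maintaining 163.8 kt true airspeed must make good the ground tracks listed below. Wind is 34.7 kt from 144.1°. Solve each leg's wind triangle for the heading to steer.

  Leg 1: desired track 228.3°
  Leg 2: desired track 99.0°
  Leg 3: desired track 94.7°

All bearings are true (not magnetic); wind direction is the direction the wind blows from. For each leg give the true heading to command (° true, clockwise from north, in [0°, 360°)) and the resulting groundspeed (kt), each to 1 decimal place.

Leg 1: desired track 228.3°; wind correction -12.2° → command heading 216.1°, groundspeed 156.6 kt
Leg 2: desired track 99.0°; wind correction +8.6° → command heading 107.6°, groundspeed 137.5 kt
Leg 3: desired track 94.7°; wind correction +9.3° → command heading 104.0°, groundspeed 139.1 kt

Leg 1: heading=216.1°, groundspeed=156.6 kt
Leg 2: heading=107.6°, groundspeed=137.5 kt
Leg 3: heading=104.0°, groundspeed=139.1 kt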